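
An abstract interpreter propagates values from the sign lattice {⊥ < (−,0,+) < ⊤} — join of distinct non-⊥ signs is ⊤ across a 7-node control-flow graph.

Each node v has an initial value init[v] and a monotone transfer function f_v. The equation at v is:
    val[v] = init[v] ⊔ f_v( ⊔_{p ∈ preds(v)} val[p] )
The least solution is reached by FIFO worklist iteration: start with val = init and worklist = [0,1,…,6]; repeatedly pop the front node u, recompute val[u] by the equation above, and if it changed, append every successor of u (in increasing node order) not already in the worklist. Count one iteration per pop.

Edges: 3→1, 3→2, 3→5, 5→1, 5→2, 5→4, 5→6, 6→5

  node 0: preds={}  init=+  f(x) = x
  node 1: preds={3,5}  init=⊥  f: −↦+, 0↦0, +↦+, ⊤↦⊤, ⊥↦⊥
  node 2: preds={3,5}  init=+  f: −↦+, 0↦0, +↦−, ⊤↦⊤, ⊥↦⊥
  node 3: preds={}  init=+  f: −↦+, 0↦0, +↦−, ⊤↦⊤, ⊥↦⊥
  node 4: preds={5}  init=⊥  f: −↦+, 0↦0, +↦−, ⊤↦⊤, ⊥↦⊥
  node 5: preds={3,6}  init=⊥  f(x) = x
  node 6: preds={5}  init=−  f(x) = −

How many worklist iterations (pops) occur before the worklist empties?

10

Worklist (10 pops):
  #1 pop 0: in=⊥ → + (no change)
  #2 pop 1: in=+ → + (was ⊥); enqueue []
  #3 pop 2: in=+ → ⊤ (was +); enqueue []
  #4 pop 3: in=⊥ → + (no change)
  #5 pop 4: in=⊥ → ⊥ (no change)
  #6 pop 5: in=⊤ → ⊤ (was ⊥); enqueue [1,2,4]
  #7 pop 6: in=⊤ → − (no change)
  #8 pop 1: in=⊤ → ⊤ (was +); enqueue []
  #9 pop 2: in=⊤ → ⊤ (no change)
  #10 pop 4: in=⊤ → ⊤ (was ⊥); enqueue []

Fixpoint:
  val[0] = +
  val[1] = ⊤
  val[2] = ⊤
  val[3] = +
  val[4] = ⊤
  val[5] = ⊤
  val[6] = −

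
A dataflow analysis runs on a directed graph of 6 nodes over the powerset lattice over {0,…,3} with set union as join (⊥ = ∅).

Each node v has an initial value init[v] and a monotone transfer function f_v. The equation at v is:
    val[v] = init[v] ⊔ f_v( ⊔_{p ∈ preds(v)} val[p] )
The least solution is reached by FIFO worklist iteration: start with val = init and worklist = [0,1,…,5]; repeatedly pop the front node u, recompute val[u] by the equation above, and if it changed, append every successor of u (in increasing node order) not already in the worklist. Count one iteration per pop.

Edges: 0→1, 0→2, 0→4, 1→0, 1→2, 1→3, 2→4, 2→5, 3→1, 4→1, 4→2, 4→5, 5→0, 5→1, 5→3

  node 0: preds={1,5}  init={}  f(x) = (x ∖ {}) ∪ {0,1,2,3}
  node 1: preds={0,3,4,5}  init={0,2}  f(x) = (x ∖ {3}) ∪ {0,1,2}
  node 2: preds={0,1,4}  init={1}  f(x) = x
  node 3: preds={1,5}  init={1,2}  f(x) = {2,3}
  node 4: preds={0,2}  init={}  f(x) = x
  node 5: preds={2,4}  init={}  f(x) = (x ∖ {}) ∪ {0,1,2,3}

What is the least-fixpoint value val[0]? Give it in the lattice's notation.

Worklist (10 pops):
  #1 pop 0: in={0,2} → {0,1,2,3} (was {}); enqueue []
  #2 pop 1: in={0,1,2,3} → {0,1,2} (was {0,2}); enqueue [0]
  #3 pop 2: in={0,1,2,3} → {0,1,2,3} (was {1}); enqueue []
  #4 pop 3: in={0,1,2} → {1,2,3} (was {1,2}); enqueue [1]
  #5 pop 4: in={0,1,2,3} → {0,1,2,3} (was {}); enqueue [2]
  #6 pop 5: in={0,1,2,3} → {0,1,2,3} (was {}); enqueue [3]
  #7 pop 0: in={0,1,2,3} → {0,1,2,3} (no change)
  #8 pop 1: in={0,1,2,3} → {0,1,2} (no change)
  #9 pop 2: in={0,1,2,3} → {0,1,2,3} (no change)
  #10 pop 3: in={0,1,2,3} → {1,2,3} (no change)

Fixpoint:
  val[0] = {0,1,2,3}
  val[1] = {0,1,2}
  val[2] = {0,1,2,3}
  val[3] = {1,2,3}
  val[4] = {0,1,2,3}
  val[5] = {0,1,2,3}

{0,1,2,3}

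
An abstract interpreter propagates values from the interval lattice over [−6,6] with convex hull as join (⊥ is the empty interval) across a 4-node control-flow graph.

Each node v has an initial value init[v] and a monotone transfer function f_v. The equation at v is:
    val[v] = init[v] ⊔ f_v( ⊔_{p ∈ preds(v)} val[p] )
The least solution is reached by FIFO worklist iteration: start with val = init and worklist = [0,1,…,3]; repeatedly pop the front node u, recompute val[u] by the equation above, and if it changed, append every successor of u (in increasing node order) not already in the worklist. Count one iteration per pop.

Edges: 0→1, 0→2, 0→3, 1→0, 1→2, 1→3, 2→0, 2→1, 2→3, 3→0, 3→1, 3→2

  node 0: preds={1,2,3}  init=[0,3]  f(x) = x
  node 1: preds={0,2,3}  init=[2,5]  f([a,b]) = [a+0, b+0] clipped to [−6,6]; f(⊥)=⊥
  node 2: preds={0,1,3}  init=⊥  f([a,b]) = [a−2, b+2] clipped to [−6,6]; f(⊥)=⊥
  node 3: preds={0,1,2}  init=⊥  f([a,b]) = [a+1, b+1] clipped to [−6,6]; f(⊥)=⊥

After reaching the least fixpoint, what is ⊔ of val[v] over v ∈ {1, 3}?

[-6,6]

Iteration log — 17 steps:
  step 1. node 0  ⊔preds=[2,5]  new=[0,5]  old=[0,3]  +wl: 
  step 2. node 1  ⊔preds=[0,5]  new=[0,5]  old=[2,5]  +wl: 0
  step 3. node 2  ⊔preds=[0,5]  new=[-2,6]  old=⊥  +wl: 1
  step 4. node 3  ⊔preds=[-2,6]  new=[-1,6]  old=⊥  +wl: 2
  step 5. node 0  ⊔preds=[-2,6]  new=[-2,6]  old=[0,5]  +wl: 3
  step 6. node 1  ⊔preds=[-2,6]  new=[-2,6]  old=[0,5]  +wl: 0
  step 7. node 2  ⊔preds=[-2,6]  new=[-4,6]  old=[-2,6]  +wl: 1
  step 8. node 3  ⊔preds=[-4,6]  new=[-3,6]  old=[-1,6]  +wl: 2
  step 9. node 0  ⊔preds=[-4,6]  new=[-4,6]  old=[-2,6]  +wl: 3
  step 10. node 1  ⊔preds=[-4,6]  new=[-4,6]  old=[-2,6]  +wl: 0
  step 11. node 2  ⊔preds=[-4,6]  new=[-6,6]  old=[-4,6]  +wl: 1
  step 12. node 3  ⊔preds=[-6,6]  new=[-5,6]  old=[-3,6]  +wl: 2
  step 13. node 0  ⊔preds=[-6,6]  new=[-6,6]  old=[-4,6]  +wl: 3
  step 14. node 1  ⊔preds=[-6,6]  new=[-6,6]  old=[-4,6]  +wl: 0
  step 15. node 2  ⊔preds=[-6,6]  new=[-6,6]  stable
  step 16. node 3  ⊔preds=[-6,6]  new=[-5,6]  stable
  step 17. node 0  ⊔preds=[-6,6]  new=[-6,6]  stable

Least fixpoint reached:
  node 0: [-6,6]
  node 1: [-6,6]
  node 2: [-6,6]
  node 3: [-5,6]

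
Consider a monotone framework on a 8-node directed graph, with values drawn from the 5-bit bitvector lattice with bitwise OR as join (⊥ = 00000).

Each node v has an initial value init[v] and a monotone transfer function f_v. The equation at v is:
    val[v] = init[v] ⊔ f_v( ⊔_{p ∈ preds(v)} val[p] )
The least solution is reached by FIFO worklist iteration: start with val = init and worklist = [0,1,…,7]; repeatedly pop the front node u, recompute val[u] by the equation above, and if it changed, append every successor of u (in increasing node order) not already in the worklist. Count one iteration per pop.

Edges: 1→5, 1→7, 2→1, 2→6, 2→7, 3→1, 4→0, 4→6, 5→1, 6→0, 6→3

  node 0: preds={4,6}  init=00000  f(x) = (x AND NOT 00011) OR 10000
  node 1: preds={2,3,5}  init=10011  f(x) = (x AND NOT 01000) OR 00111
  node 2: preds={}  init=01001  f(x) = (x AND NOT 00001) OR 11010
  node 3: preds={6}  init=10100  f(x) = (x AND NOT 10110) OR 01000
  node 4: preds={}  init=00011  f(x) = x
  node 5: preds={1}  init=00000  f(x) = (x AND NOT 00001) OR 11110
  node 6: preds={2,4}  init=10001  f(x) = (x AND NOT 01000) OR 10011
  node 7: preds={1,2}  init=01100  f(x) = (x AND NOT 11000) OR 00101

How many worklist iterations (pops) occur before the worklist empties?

Trace (11 dequeues):
  [1] u=0 | in 10011 | out 10000 | prev 00000 | push {}
  [2] u=1 | in 11101 | out 10111 | prev 10011 | push {}
  [3] u=2 | in 00000 | out 11011 | prev 01001 | push {1}
  [4] u=3 | in 10001 | out 11101 | prev 10100 | push {}
  [5] u=4 | in 00000 | out 00011 | ==
  [6] u=5 | in 10111 | out 11110 | prev 00000 | push {}
  [7] u=6 | in 11011 | out 10011 | prev 10001 | push {0,3}
  [8] u=7 | in 11111 | out 01111 | prev 01100 | push {}
  [9] u=1 | in 11111 | out 10111 | ==
  [10] u=0 | in 10011 | out 10000 | ==
  [11] u=3 | in 10011 | out 11101 | ==

Converged values:
  [0] 10000
  [1] 10111
  [2] 11011
  [3] 11101
  [4] 00011
  [5] 11110
  [6] 10011
  [7] 01111

11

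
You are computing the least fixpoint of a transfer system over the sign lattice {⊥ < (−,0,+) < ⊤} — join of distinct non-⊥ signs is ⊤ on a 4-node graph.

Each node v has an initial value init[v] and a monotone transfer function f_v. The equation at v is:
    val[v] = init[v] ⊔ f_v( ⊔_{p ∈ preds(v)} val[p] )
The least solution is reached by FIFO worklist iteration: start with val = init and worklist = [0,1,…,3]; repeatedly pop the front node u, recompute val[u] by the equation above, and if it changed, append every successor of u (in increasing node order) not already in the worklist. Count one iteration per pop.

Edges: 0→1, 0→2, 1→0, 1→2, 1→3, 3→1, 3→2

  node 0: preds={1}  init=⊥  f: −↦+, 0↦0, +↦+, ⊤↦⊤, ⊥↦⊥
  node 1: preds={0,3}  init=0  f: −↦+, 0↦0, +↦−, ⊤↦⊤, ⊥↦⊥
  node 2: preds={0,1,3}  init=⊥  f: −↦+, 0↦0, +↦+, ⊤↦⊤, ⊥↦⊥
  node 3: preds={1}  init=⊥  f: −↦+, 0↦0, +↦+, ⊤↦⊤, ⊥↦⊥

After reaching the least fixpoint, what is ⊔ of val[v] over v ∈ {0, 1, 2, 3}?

Iteration log — 6 steps:
  step 1. node 0  ⊔preds=0  new=0  old=⊥  +wl: 
  step 2. node 1  ⊔preds=0  new=0  stable
  step 3. node 2  ⊔preds=0  new=0  old=⊥  +wl: 
  step 4. node 3  ⊔preds=0  new=0  old=⊥  +wl: 1,2
  step 5. node 1  ⊔preds=0  new=0  stable
  step 6. node 2  ⊔preds=0  new=0  stable

Least fixpoint reached:
  node 0: 0
  node 1: 0
  node 2: 0
  node 3: 0

0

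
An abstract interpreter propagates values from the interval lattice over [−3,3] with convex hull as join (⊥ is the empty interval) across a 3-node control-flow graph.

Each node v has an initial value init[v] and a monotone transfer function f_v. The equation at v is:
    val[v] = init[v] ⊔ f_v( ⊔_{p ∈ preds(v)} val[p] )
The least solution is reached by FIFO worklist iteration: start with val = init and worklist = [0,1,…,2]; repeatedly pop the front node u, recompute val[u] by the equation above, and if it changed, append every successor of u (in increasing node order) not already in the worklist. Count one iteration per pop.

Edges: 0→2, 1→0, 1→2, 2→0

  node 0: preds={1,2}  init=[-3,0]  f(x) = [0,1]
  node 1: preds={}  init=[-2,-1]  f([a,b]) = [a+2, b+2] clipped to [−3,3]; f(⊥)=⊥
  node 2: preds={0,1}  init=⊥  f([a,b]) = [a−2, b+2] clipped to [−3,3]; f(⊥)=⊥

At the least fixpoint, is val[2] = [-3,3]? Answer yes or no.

Worklist (4 pops):
  #1 pop 0: in=[-2,-1] → [-3,1] (was [-3,0]); enqueue []
  #2 pop 1: in=⊥ → [-2,-1] (no change)
  #3 pop 2: in=[-3,1] → [-3,3] (was ⊥); enqueue [0]
  #4 pop 0: in=[-3,3] → [-3,1] (no change)

Fixpoint:
  val[0] = [-3,1]
  val[1] = [-2,-1]
  val[2] = [-3,3]

yes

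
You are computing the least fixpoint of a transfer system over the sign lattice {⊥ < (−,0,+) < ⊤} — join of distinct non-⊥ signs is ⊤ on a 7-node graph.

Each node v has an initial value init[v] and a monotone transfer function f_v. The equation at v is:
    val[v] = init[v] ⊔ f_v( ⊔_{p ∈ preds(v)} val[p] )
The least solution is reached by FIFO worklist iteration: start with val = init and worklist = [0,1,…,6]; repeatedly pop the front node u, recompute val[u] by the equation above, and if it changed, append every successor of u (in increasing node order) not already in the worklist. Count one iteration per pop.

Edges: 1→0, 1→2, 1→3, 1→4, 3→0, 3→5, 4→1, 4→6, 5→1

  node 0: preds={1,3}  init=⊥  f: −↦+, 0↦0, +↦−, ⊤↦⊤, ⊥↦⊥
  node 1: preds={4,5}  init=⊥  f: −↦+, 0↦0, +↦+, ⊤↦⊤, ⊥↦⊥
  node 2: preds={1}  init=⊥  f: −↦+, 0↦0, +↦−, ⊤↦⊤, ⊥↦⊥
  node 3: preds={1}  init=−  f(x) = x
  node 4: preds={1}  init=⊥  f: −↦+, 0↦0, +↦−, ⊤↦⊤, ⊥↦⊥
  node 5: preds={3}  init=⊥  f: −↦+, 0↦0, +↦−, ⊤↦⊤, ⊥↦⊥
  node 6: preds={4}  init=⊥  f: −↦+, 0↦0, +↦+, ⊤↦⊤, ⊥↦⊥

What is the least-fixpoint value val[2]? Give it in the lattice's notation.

Worklist (22 pops):
  #1 pop 0: in=− → + (was ⊥); enqueue []
  #2 pop 1: in=⊥ → ⊥ (no change)
  #3 pop 2: in=⊥ → ⊥ (no change)
  #4 pop 3: in=⊥ → − (no change)
  #5 pop 4: in=⊥ → ⊥ (no change)
  #6 pop 5: in=− → + (was ⊥); enqueue [1]
  #7 pop 6: in=⊥ → ⊥ (no change)
  #8 pop 1: in=+ → + (was ⊥); enqueue [0,2,3,4]
  #9 pop 0: in=⊤ → ⊤ (was +); enqueue []
  #10 pop 2: in=+ → − (was ⊥); enqueue []
  #11 pop 3: in=+ → ⊤ (was −); enqueue [0,5]
  #12 pop 4: in=+ → − (was ⊥); enqueue [1,6]
  #13 pop 0: in=⊤ → ⊤ (no change)
  #14 pop 5: in=⊤ → ⊤ (was +); enqueue []
  #15 pop 1: in=⊤ → ⊤ (was +); enqueue [0,2,3,4]
  #16 pop 6: in=− → + (was ⊥); enqueue []
  #17 pop 0: in=⊤ → ⊤ (no change)
  #18 pop 2: in=⊤ → ⊤ (was −); enqueue []
  #19 pop 3: in=⊤ → ⊤ (no change)
  #20 pop 4: in=⊤ → ⊤ (was −); enqueue [1,6]
  #21 pop 1: in=⊤ → ⊤ (no change)
  #22 pop 6: in=⊤ → ⊤ (was +); enqueue []

Fixpoint:
  val[0] = ⊤
  val[1] = ⊤
  val[2] = ⊤
  val[3] = ⊤
  val[4] = ⊤
  val[5] = ⊤
  val[6] = ⊤

⊤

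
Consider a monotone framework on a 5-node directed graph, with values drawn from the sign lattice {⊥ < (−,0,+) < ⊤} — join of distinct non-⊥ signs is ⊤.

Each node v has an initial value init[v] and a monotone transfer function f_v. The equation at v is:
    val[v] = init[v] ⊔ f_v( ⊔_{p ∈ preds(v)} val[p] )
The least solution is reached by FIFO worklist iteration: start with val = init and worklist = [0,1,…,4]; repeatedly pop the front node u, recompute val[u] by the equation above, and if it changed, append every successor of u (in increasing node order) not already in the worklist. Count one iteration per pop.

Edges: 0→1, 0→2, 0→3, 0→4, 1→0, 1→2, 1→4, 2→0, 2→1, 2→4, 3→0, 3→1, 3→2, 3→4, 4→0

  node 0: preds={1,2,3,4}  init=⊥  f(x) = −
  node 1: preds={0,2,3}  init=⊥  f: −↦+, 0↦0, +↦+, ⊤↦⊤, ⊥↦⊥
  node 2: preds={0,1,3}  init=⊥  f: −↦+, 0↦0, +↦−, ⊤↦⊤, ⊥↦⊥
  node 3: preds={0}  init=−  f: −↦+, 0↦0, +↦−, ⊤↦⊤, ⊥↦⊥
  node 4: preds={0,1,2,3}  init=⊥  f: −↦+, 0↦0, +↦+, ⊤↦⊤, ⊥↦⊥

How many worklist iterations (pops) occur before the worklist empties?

10

Iteration log — 10 steps:
  step 1. node 0  ⊔preds=−  new=−  old=⊥  +wl: 
  step 2. node 1  ⊔preds=−  new=+  old=⊥  +wl: 0
  step 3. node 2  ⊔preds=⊤  new=⊤  old=⊥  +wl: 1
  step 4. node 3  ⊔preds=−  new=⊤  old=−  +wl: 2
  step 5. node 4  ⊔preds=⊤  new=⊤  old=⊥  +wl: 
  step 6. node 0  ⊔preds=⊤  new=−  stable
  step 7. node 1  ⊔preds=⊤  new=⊤  old=+  +wl: 0,4
  step 8. node 2  ⊔preds=⊤  new=⊤  stable
  step 9. node 0  ⊔preds=⊤  new=−  stable
  step 10. node 4  ⊔preds=⊤  new=⊤  stable

Least fixpoint reached:
  node 0: −
  node 1: ⊤
  node 2: ⊤
  node 3: ⊤
  node 4: ⊤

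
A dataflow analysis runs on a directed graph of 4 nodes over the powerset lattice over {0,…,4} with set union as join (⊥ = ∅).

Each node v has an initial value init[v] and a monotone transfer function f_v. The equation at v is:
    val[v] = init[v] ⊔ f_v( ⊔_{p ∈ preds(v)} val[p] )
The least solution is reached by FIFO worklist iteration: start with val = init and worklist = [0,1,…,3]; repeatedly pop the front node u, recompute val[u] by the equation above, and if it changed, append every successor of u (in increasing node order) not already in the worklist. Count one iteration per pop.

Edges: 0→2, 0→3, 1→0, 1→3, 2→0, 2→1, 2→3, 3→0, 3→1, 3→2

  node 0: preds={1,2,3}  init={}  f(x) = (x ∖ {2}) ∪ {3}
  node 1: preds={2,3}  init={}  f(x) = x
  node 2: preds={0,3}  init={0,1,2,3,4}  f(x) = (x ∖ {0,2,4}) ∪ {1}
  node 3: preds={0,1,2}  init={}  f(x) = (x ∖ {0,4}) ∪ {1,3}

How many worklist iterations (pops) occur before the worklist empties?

7

Trace (7 dequeues):
  [1] u=0 | in {0,1,2,3,4} | out {0,1,3,4} | prev {} | push {}
  [2] u=1 | in {0,1,2,3,4} | out {0,1,2,3,4} | prev {} | push {0}
  [3] u=2 | in {0,1,3,4} | out {0,1,2,3,4} | ==
  [4] u=3 | in {0,1,2,3,4} | out {1,2,3} | prev {} | push {1,2}
  [5] u=0 | in {0,1,2,3,4} | out {0,1,3,4} | ==
  [6] u=1 | in {0,1,2,3,4} | out {0,1,2,3,4} | ==
  [7] u=2 | in {0,1,2,3,4} | out {0,1,2,3,4} | ==

Converged values:
  [0] {0,1,3,4}
  [1] {0,1,2,3,4}
  [2] {0,1,2,3,4}
  [3] {1,2,3}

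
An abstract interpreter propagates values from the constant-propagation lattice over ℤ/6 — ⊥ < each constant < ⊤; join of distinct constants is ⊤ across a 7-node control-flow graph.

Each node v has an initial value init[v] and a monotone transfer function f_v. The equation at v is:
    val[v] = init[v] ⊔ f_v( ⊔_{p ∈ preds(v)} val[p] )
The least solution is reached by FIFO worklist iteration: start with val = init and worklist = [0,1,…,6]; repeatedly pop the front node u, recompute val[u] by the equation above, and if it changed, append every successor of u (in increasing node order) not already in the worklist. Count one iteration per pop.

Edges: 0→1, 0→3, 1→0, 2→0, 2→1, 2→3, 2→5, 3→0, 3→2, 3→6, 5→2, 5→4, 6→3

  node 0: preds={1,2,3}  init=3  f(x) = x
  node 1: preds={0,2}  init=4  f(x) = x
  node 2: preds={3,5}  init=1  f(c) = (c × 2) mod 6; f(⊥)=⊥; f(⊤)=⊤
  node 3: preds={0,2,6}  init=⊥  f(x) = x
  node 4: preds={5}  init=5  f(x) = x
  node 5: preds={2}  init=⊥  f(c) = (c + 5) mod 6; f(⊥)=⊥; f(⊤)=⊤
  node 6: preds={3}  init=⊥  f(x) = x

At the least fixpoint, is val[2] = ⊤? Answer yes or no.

Worklist (16 pops):
  #1 pop 0: in=⊤ → ⊤ (was 3); enqueue []
  #2 pop 1: in=⊤ → ⊤ (was 4); enqueue [0]
  #3 pop 2: in=⊥ → 1 (no change)
  #4 pop 3: in=⊤ → ⊤ (was ⊥); enqueue [2]
  #5 pop 4: in=⊥ → 5 (no change)
  #6 pop 5: in=1 → 0 (was ⊥); enqueue [4]
  #7 pop 6: in=⊤ → ⊤ (was ⊥); enqueue [3]
  #8 pop 0: in=⊤ → ⊤ (no change)
  #9 pop 2: in=⊤ → ⊤ (was 1); enqueue [0,1,5]
  #10 pop 4: in=0 → ⊤ (was 5); enqueue []
  #11 pop 3: in=⊤ → ⊤ (no change)
  #12 pop 0: in=⊤ → ⊤ (no change)
  #13 pop 1: in=⊤ → ⊤ (no change)
  #14 pop 5: in=⊤ → ⊤ (was 0); enqueue [2,4]
  #15 pop 2: in=⊤ → ⊤ (no change)
  #16 pop 4: in=⊤ → ⊤ (no change)

Fixpoint:
  val[0] = ⊤
  val[1] = ⊤
  val[2] = ⊤
  val[3] = ⊤
  val[4] = ⊤
  val[5] = ⊤
  val[6] = ⊤

yes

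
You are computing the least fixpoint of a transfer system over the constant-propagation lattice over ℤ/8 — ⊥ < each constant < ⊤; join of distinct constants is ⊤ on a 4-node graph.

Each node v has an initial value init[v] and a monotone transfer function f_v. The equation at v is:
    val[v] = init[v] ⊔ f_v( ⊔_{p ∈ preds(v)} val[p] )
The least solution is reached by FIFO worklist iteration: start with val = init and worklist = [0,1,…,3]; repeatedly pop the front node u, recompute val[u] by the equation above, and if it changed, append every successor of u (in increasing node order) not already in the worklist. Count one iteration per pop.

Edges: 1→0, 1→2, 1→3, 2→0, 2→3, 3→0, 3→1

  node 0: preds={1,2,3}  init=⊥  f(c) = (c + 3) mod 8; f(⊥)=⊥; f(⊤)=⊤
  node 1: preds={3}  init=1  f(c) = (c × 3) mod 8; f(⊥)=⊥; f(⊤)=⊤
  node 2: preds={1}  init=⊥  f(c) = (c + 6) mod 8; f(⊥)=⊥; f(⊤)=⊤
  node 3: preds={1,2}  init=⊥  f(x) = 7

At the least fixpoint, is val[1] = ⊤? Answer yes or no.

yes

Worklist (10 pops):
  #1 pop 0: in=1 → 4 (was ⊥); enqueue []
  #2 pop 1: in=⊥ → 1 (no change)
  #3 pop 2: in=1 → 7 (was ⊥); enqueue [0]
  #4 pop 3: in=⊤ → 7 (was ⊥); enqueue [1]
  #5 pop 0: in=⊤ → ⊤ (was 4); enqueue []
  #6 pop 1: in=7 → ⊤ (was 1); enqueue [0,2,3]
  #7 pop 0: in=⊤ → ⊤ (no change)
  #8 pop 2: in=⊤ → ⊤ (was 7); enqueue [0]
  #9 pop 3: in=⊤ → 7 (no change)
  #10 pop 0: in=⊤ → ⊤ (no change)

Fixpoint:
  val[0] = ⊤
  val[1] = ⊤
  val[2] = ⊤
  val[3] = 7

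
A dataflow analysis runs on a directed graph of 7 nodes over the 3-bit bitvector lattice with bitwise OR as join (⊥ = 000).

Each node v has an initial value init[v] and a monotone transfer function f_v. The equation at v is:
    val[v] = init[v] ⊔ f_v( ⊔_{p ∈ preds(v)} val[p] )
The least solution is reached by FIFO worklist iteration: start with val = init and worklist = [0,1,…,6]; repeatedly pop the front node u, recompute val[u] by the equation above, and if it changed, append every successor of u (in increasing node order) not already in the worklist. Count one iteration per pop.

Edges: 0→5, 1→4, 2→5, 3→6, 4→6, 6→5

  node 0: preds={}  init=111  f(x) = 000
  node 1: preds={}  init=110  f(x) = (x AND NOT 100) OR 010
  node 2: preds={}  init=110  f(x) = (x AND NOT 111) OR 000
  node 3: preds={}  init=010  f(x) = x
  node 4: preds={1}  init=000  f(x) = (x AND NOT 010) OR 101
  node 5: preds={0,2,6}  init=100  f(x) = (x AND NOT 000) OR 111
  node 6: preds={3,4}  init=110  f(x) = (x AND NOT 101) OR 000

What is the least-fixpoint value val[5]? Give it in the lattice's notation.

Iteration log — 7 steps:
  step 1. node 0  ⊔preds=000  new=111  stable
  step 2. node 1  ⊔preds=000  new=110  stable
  step 3. node 2  ⊔preds=000  new=110  stable
  step 4. node 3  ⊔preds=000  new=010  stable
  step 5. node 4  ⊔preds=110  new=101  old=000  +wl: 
  step 6. node 5  ⊔preds=111  new=111  old=100  +wl: 
  step 7. node 6  ⊔preds=111  new=110  stable

Least fixpoint reached:
  node 0: 111
  node 1: 110
  node 2: 110
  node 3: 010
  node 4: 101
  node 5: 111
  node 6: 110

111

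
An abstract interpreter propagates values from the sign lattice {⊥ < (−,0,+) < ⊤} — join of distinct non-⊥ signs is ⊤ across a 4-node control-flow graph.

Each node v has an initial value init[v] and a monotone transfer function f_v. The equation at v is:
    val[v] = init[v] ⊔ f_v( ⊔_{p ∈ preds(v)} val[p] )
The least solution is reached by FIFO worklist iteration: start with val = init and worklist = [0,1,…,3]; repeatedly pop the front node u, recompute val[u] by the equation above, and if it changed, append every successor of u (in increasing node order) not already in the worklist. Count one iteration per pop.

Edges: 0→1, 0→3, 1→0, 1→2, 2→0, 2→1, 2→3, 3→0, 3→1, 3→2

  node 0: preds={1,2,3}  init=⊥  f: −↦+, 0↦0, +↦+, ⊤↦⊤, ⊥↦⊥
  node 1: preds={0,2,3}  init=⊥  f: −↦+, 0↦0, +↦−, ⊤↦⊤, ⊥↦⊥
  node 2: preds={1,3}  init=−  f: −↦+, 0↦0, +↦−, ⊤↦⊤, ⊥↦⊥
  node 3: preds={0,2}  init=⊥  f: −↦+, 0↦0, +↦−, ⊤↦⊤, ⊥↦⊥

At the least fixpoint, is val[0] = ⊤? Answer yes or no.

Worklist (8 pops):
  #1 pop 0: in=− → + (was ⊥); enqueue []
  #2 pop 1: in=⊤ → ⊤ (was ⊥); enqueue [0]
  #3 pop 2: in=⊤ → ⊤ (was −); enqueue [1]
  #4 pop 3: in=⊤ → ⊤ (was ⊥); enqueue [2]
  #5 pop 0: in=⊤ → ⊤ (was +); enqueue [3]
  #6 pop 1: in=⊤ → ⊤ (no change)
  #7 pop 2: in=⊤ → ⊤ (no change)
  #8 pop 3: in=⊤ → ⊤ (no change)

Fixpoint:
  val[0] = ⊤
  val[1] = ⊤
  val[2] = ⊤
  val[3] = ⊤

yes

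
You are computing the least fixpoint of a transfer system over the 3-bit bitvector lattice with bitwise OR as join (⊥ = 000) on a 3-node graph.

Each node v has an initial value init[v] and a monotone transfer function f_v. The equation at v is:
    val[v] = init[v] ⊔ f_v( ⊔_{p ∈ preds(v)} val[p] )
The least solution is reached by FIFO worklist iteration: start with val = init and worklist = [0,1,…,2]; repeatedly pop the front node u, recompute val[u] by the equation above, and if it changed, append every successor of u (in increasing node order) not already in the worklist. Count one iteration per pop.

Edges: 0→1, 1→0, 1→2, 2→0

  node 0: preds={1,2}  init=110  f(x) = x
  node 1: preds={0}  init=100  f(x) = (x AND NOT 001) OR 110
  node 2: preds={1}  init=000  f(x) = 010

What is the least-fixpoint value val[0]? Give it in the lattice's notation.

110

Iteration log — 4 steps:
  step 1. node 0  ⊔preds=100  new=110  stable
  step 2. node 1  ⊔preds=110  new=110  old=100  +wl: 0
  step 3. node 2  ⊔preds=110  new=010  old=000  +wl: 
  step 4. node 0  ⊔preds=110  new=110  stable

Least fixpoint reached:
  node 0: 110
  node 1: 110
  node 2: 010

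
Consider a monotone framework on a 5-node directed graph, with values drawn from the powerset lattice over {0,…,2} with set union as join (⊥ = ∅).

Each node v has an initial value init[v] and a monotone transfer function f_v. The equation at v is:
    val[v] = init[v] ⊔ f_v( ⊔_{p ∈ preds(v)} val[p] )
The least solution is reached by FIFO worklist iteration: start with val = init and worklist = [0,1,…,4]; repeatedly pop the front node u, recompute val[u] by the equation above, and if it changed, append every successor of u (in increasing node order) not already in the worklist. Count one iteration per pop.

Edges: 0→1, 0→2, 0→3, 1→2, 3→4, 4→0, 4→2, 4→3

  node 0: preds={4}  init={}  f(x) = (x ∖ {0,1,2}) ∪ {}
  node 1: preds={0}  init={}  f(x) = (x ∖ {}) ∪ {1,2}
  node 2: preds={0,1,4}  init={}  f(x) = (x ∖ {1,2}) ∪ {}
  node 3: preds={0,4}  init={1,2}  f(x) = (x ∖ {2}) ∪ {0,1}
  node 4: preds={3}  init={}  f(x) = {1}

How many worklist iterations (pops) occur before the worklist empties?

Worklist (8 pops):
  #1 pop 0: in={} → {} (no change)
  #2 pop 1: in={} → {1,2} (was {}); enqueue []
  #3 pop 2: in={1,2} → {} (no change)
  #4 pop 3: in={} → {0,1,2} (was {1,2}); enqueue []
  #5 pop 4: in={0,1,2} → {1} (was {}); enqueue [0,2,3]
  #6 pop 0: in={1} → {} (no change)
  #7 pop 2: in={1,2} → {} (no change)
  #8 pop 3: in={1} → {0,1,2} (no change)

Fixpoint:
  val[0] = {}
  val[1] = {1,2}
  val[2] = {}
  val[3] = {0,1,2}
  val[4] = {1}

8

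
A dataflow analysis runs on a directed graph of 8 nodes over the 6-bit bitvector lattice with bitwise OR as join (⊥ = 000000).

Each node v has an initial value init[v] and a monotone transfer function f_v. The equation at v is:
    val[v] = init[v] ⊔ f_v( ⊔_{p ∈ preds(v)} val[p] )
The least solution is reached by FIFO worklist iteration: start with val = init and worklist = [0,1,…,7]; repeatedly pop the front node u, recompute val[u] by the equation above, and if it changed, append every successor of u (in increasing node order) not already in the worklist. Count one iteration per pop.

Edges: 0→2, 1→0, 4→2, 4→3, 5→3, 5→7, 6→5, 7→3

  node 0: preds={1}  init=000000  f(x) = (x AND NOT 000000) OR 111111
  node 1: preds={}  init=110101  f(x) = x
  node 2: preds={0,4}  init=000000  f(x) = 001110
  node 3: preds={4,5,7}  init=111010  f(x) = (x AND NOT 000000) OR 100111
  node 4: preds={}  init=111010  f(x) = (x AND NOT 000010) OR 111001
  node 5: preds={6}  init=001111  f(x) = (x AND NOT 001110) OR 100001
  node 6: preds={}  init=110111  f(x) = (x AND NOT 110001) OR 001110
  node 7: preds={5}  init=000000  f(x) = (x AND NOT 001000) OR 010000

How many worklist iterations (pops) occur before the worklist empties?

Iteration log — 11 steps:
  step 1. node 0  ⊔preds=110101  new=111111  old=000000  +wl: 
  step 2. node 1  ⊔preds=000000  new=110101  stable
  step 3. node 2  ⊔preds=111111  new=001110  old=000000  +wl: 
  step 4. node 3  ⊔preds=111111  new=111111  old=111010  +wl: 
  step 5. node 4  ⊔preds=000000  new=111011  old=111010  +wl: 2,3
  step 6. node 5  ⊔preds=110111  new=111111  old=001111  +wl: 
  step 7. node 6  ⊔preds=000000  new=111111  old=110111  +wl: 5
  step 8. node 7  ⊔preds=111111  new=110111  old=000000  +wl: 
  step 9. node 2  ⊔preds=111111  new=001110  stable
  step 10. node 3  ⊔preds=111111  new=111111  stable
  step 11. node 5  ⊔preds=111111  new=111111  stable

Least fixpoint reached:
  node 0: 111111
  node 1: 110101
  node 2: 001110
  node 3: 111111
  node 4: 111011
  node 5: 111111
  node 6: 111111
  node 7: 110111

11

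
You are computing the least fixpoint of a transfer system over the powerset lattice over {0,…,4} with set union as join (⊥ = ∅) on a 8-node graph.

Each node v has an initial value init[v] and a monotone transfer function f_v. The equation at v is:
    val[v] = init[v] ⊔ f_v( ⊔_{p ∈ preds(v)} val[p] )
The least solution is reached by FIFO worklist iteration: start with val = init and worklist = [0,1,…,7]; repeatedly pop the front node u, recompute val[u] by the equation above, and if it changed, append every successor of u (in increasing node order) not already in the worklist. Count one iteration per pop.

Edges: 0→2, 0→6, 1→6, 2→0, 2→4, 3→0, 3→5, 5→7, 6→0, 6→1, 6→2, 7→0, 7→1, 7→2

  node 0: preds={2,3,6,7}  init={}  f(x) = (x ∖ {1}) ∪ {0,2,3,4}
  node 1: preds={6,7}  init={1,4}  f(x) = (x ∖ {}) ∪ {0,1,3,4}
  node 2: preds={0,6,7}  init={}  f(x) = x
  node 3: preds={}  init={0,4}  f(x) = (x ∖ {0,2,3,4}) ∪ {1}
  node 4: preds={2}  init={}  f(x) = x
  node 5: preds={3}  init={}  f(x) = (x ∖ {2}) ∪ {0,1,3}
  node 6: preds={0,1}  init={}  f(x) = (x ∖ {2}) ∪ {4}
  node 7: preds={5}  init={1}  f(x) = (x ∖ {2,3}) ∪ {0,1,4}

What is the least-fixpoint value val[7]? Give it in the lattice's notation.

{0,1,4}

Trace (11 dequeues):
  [1] u=0 | in {0,1,4} | out {0,2,3,4} | prev {} | push {}
  [2] u=1 | in {1} | out {0,1,3,4} | prev {1,4} | push {}
  [3] u=2 | in {0,1,2,3,4} | out {0,1,2,3,4} | prev {} | push {0}
  [4] u=3 | in {} | out {0,1,4} | prev {0,4} | push {}
  [5] u=4 | in {0,1,2,3,4} | out {0,1,2,3,4} | prev {} | push {}
  [6] u=5 | in {0,1,4} | out {0,1,3,4} | prev {} | push {}
  [7] u=6 | in {0,1,2,3,4} | out {0,1,3,4} | prev {} | push {1,2}
  [8] u=7 | in {0,1,3,4} | out {0,1,4} | prev {1} | push {}
  [9] u=0 | in {0,1,2,3,4} | out {0,2,3,4} | ==
  [10] u=1 | in {0,1,3,4} | out {0,1,3,4} | ==
  [11] u=2 | in {0,1,2,3,4} | out {0,1,2,3,4} | ==

Converged values:
  [0] {0,2,3,4}
  [1] {0,1,3,4}
  [2] {0,1,2,3,4}
  [3] {0,1,4}
  [4] {0,1,2,3,4}
  [5] {0,1,3,4}
  [6] {0,1,3,4}
  [7] {0,1,4}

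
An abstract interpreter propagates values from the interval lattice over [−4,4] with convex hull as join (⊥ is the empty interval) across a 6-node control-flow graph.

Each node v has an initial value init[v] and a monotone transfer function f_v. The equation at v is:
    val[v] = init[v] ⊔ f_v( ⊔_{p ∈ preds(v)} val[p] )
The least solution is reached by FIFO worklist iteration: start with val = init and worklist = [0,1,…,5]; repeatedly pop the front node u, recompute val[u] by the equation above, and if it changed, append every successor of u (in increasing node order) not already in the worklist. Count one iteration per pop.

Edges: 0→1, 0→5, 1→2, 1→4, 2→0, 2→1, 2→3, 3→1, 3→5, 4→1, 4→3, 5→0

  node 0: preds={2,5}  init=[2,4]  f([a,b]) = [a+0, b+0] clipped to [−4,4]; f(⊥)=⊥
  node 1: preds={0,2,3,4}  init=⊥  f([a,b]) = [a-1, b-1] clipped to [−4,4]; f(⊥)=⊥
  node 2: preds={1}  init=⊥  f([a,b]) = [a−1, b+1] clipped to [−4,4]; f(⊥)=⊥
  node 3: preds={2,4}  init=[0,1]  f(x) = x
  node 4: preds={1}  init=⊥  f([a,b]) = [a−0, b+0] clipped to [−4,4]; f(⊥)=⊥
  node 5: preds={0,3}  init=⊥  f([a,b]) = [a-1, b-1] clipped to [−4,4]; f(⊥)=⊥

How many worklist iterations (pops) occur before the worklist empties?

17

Iteration log — 17 steps:
  step 1. node 0  ⊔preds=⊥  new=[2,4]  stable
  step 2. node 1  ⊔preds=[0,4]  new=[-1,3]  old=⊥  +wl: 
  step 3. node 2  ⊔preds=[-1,3]  new=[-2,4]  old=⊥  +wl: 0,1
  step 4. node 3  ⊔preds=[-2,4]  new=[-2,4]  old=[0,1]  +wl: 
  step 5. node 4  ⊔preds=[-1,3]  new=[-1,3]  old=⊥  +wl: 3
  step 6. node 5  ⊔preds=[-2,4]  new=[-3,3]  old=⊥  +wl: 
  step 7. node 0  ⊔preds=[-3,4]  new=[-3,4]  old=[2,4]  +wl: 5
  step 8. node 1  ⊔preds=[-3,4]  new=[-4,3]  old=[-1,3]  +wl: 2,4
  step 9. node 3  ⊔preds=[-2,4]  new=[-2,4]  stable
  step 10. node 5  ⊔preds=[-3,4]  new=[-4,3]  old=[-3,3]  +wl: 0
  step 11. node 2  ⊔preds=[-4,3]  new=[-4,4]  old=[-2,4]  +wl: 1,3
  step 12. node 4  ⊔preds=[-4,3]  new=[-4,3]  old=[-1,3]  +wl: 
  step 13. node 0  ⊔preds=[-4,4]  new=[-4,4]  old=[-3,4]  +wl: 5
  step 14. node 1  ⊔preds=[-4,4]  new=[-4,3]  stable
  step 15. node 3  ⊔preds=[-4,4]  new=[-4,4]  old=[-2,4]  +wl: 1
  step 16. node 5  ⊔preds=[-4,4]  new=[-4,3]  stable
  step 17. node 1  ⊔preds=[-4,4]  new=[-4,3]  stable

Least fixpoint reached:
  node 0: [-4,4]
  node 1: [-4,3]
  node 2: [-4,4]
  node 3: [-4,4]
  node 4: [-4,3]
  node 5: [-4,3]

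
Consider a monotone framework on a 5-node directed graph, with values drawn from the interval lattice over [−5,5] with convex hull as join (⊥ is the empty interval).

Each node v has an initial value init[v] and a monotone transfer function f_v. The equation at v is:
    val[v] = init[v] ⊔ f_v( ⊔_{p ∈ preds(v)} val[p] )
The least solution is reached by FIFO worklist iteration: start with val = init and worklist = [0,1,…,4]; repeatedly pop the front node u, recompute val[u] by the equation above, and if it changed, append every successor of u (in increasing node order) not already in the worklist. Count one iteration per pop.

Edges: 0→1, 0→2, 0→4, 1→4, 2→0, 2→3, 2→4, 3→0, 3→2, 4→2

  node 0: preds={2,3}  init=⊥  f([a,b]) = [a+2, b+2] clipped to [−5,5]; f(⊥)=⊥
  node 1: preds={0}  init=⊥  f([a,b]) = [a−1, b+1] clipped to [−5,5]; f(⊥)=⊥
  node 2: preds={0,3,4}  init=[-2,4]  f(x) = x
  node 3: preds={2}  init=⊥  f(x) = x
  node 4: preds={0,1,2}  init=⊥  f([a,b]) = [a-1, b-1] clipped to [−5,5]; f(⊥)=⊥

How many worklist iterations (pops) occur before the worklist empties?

Worklist (24 pops):
  #1 pop 0: in=[-2,4] → [0,5] (was ⊥); enqueue []
  #2 pop 1: in=[0,5] → [-1,5] (was ⊥); enqueue []
  #3 pop 2: in=[0,5] → [-2,5] (was [-2,4]); enqueue [0]
  #4 pop 3: in=[-2,5] → [-2,5] (was ⊥); enqueue [2]
  #5 pop 4: in=[-2,5] → [-3,4] (was ⊥); enqueue []
  #6 pop 0: in=[-2,5] → [0,5] (no change)
  #7 pop 2: in=[-3,5] → [-3,5] (was [-2,5]); enqueue [0,3,4]
  #8 pop 0: in=[-3,5] → [-1,5] (was [0,5]); enqueue [1,2]
  #9 pop 3: in=[-3,5] → [-3,5] (was [-2,5]); enqueue [0]
  #10 pop 4: in=[-3,5] → [-4,4] (was [-3,4]); enqueue []
  #11 pop 1: in=[-1,5] → [-2,5] (was [-1,5]); enqueue [4]
  #12 pop 2: in=[-4,5] → [-4,5] (was [-3,5]); enqueue [3]
  #13 pop 0: in=[-4,5] → [-2,5] (was [-1,5]); enqueue [1,2]
  #14 pop 4: in=[-4,5] → [-5,4] (was [-4,4]); enqueue []
  #15 pop 3: in=[-4,5] → [-4,5] (was [-3,5]); enqueue [0]
  #16 pop 1: in=[-2,5] → [-3,5] (was [-2,5]); enqueue [4]
  #17 pop 2: in=[-5,5] → [-5,5] (was [-4,5]); enqueue [3]
  #18 pop 0: in=[-5,5] → [-3,5] (was [-2,5]); enqueue [1,2]
  #19 pop 4: in=[-5,5] → [-5,4] (no change)
  #20 pop 3: in=[-5,5] → [-5,5] (was [-4,5]); enqueue [0]
  #21 pop 1: in=[-3,5] → [-4,5] (was [-3,5]); enqueue [4]
  #22 pop 2: in=[-5,5] → [-5,5] (no change)
  #23 pop 0: in=[-5,5] → [-3,5] (no change)
  #24 pop 4: in=[-5,5] → [-5,4] (no change)

Fixpoint:
  val[0] = [-3,5]
  val[1] = [-4,5]
  val[2] = [-5,5]
  val[3] = [-5,5]
  val[4] = [-5,4]

24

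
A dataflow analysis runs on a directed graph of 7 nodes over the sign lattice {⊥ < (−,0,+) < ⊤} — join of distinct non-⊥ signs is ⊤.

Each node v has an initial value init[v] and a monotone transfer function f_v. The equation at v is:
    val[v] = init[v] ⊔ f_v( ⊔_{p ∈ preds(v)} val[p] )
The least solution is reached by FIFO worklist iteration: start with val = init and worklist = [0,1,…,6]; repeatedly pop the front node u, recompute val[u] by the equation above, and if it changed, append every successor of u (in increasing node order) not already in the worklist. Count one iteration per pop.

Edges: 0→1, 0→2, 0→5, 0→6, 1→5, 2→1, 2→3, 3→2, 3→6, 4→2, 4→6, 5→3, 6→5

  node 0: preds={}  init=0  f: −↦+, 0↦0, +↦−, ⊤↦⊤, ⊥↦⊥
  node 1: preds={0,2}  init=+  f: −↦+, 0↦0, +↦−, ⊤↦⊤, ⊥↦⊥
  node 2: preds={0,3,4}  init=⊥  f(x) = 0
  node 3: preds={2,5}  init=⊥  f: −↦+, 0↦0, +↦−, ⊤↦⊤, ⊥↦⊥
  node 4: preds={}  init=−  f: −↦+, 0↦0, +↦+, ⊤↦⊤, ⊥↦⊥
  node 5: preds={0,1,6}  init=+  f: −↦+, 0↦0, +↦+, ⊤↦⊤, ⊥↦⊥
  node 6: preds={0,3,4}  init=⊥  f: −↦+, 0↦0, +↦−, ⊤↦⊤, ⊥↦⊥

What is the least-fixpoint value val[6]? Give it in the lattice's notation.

⊤

Trace (11 dequeues):
  [1] u=0 | in ⊥ | out 0 | ==
  [2] u=1 | in 0 | out ⊤ | prev + | push {}
  [3] u=2 | in ⊤ | out 0 | prev ⊥ | push {1}
  [4] u=3 | in ⊤ | out ⊤ | prev ⊥ | push {2}
  [5] u=4 | in ⊥ | out − | ==
  [6] u=5 | in ⊤ | out ⊤ | prev + | push {3}
  [7] u=6 | in ⊤ | out ⊤ | prev ⊥ | push {5}
  [8] u=1 | in 0 | out ⊤ | ==
  [9] u=2 | in ⊤ | out 0 | ==
  [10] u=3 | in ⊤ | out ⊤ | ==
  [11] u=5 | in ⊤ | out ⊤ | ==

Converged values:
  [0] 0
  [1] ⊤
  [2] 0
  [3] ⊤
  [4] −
  [5] ⊤
  [6] ⊤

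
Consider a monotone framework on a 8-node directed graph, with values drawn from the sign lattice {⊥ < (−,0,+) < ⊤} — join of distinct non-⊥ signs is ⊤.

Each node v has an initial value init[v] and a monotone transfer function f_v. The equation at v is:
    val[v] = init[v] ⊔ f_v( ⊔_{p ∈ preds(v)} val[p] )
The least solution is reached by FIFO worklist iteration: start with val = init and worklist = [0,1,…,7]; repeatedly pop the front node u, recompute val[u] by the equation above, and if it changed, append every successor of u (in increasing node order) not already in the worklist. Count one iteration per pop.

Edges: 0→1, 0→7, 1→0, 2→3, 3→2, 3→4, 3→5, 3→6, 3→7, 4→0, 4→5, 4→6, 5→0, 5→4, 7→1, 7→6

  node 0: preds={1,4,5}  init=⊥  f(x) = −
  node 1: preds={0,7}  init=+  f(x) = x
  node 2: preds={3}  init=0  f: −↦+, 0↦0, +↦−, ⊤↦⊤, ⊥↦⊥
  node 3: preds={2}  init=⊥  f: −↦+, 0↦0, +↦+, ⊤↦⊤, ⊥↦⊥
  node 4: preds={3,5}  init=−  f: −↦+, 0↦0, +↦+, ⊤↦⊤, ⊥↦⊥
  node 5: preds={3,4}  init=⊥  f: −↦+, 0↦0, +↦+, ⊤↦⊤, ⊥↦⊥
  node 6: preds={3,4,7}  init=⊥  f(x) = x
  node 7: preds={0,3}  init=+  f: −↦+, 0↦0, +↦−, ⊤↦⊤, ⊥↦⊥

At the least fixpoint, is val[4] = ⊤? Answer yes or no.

yes

Iteration log — 13 steps:
  step 1. node 0  ⊔preds=⊤  new=−  old=⊥  +wl: 
  step 2. node 1  ⊔preds=⊤  new=⊤  old=+  +wl: 0
  step 3. node 2  ⊔preds=⊥  new=0  stable
  step 4. node 3  ⊔preds=0  new=0  old=⊥  +wl: 2
  step 5. node 4  ⊔preds=0  new=⊤  old=−  +wl: 
  step 6. node 5  ⊔preds=⊤  new=⊤  old=⊥  +wl: 4
  step 7. node 6  ⊔preds=⊤  new=⊤  old=⊥  +wl: 
  step 8. node 7  ⊔preds=⊤  new=⊤  old=+  +wl: 1,6
  step 9. node 0  ⊔preds=⊤  new=−  stable
  step 10. node 2  ⊔preds=0  new=0  stable
  step 11. node 4  ⊔preds=⊤  new=⊤  stable
  step 12. node 1  ⊔preds=⊤  new=⊤  stable
  step 13. node 6  ⊔preds=⊤  new=⊤  stable

Least fixpoint reached:
  node 0: −
  node 1: ⊤
  node 2: 0
  node 3: 0
  node 4: ⊤
  node 5: ⊤
  node 6: ⊤
  node 7: ⊤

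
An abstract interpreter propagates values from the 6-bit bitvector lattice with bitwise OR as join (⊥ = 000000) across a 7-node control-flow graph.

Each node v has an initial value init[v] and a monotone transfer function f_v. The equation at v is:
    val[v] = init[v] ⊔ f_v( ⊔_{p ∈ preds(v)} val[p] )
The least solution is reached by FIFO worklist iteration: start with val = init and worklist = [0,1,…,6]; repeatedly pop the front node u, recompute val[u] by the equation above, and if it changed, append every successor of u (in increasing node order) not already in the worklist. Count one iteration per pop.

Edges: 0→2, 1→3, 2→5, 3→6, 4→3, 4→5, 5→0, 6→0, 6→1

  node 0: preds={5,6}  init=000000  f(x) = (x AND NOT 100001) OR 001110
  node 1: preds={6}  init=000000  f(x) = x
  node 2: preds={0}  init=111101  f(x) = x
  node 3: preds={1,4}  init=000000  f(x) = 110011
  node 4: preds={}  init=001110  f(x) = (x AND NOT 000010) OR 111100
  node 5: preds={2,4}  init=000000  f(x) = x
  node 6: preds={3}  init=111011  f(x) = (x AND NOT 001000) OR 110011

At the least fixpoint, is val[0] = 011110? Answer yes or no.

yes

Iteration log — 9 steps:
  step 1. node 0  ⊔preds=111011  new=011110  old=000000  +wl: 
  step 2. node 1  ⊔preds=111011  new=111011  old=000000  +wl: 
  step 3. node 2  ⊔preds=011110  new=111111  old=111101  +wl: 
  step 4. node 3  ⊔preds=111111  new=110011  old=000000  +wl: 
  step 5. node 4  ⊔preds=000000  new=111110  old=001110  +wl: 3
  step 6. node 5  ⊔preds=111111  new=111111  old=000000  +wl: 0
  step 7. node 6  ⊔preds=110011  new=111011  stable
  step 8. node 3  ⊔preds=111111  new=110011  stable
  step 9. node 0  ⊔preds=111111  new=011110  stable

Least fixpoint reached:
  node 0: 011110
  node 1: 111011
  node 2: 111111
  node 3: 110011
  node 4: 111110
  node 5: 111111
  node 6: 111011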